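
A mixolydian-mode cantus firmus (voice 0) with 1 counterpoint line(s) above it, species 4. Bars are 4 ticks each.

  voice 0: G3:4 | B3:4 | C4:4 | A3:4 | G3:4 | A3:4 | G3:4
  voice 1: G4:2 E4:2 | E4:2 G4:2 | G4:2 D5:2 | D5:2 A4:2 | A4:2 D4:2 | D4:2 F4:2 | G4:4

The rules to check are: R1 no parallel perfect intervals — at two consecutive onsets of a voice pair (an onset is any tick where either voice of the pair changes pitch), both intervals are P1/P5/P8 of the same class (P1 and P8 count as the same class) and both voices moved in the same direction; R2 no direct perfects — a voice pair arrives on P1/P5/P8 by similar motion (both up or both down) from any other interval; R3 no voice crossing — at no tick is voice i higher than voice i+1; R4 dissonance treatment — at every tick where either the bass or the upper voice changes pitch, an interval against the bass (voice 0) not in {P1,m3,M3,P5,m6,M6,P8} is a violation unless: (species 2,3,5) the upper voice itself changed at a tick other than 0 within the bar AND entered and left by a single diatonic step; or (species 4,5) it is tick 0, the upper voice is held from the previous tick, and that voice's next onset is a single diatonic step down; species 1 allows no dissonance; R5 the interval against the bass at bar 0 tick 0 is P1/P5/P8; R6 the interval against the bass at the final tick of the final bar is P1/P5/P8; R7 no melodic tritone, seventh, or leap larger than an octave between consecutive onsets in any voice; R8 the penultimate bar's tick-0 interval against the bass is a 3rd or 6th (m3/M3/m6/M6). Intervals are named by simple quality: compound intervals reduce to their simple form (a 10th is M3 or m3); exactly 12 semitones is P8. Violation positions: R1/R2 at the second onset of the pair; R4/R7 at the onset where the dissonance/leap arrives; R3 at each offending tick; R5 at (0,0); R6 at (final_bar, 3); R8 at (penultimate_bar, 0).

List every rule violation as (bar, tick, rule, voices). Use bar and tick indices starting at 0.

(1, 0, R4, (0, 1))
(2, 2, R4, (0, 1))
(3, 0, R4, (0, 1))
(4, 0, R4, (0, 1))
(5, 0, R4, (0, 1))
(5, 0, R8, (0, 1))

bar 0: v0=G3 v1=G4 downbeat P8
bar 1: v0=B3 v1=E4 downbeat P4
bar 2: v0=C4 v1=G4 downbeat P5
bar 3: v0=A3 v1=D5 downbeat P4
bar 4: v0=G3 v1=A4 downbeat M2
bar 5: v0=A3 v1=D4 downbeat P4
bar 6: v0=G3 v1=G4 downbeat P8
  -> R4 @ bar 1 tick 0 v(0, 1): B3/E4 P4 untreated
  -> R4 @ bar 2 tick 2 v(0, 1): C4/D5 M2 untreated
  -> R4 @ bar 3 tick 0 v(0, 1): A3/D5 P4 untreated
  -> R4 @ bar 4 tick 0 v(0, 1): G3/A4 M2 untreated
  -> R4 @ bar 5 tick 0 v(0, 1): A3/D4 P4 untreated
  -> R8 @ bar 5 tick 0 v(0, 1): penult P4 not 3rd/6th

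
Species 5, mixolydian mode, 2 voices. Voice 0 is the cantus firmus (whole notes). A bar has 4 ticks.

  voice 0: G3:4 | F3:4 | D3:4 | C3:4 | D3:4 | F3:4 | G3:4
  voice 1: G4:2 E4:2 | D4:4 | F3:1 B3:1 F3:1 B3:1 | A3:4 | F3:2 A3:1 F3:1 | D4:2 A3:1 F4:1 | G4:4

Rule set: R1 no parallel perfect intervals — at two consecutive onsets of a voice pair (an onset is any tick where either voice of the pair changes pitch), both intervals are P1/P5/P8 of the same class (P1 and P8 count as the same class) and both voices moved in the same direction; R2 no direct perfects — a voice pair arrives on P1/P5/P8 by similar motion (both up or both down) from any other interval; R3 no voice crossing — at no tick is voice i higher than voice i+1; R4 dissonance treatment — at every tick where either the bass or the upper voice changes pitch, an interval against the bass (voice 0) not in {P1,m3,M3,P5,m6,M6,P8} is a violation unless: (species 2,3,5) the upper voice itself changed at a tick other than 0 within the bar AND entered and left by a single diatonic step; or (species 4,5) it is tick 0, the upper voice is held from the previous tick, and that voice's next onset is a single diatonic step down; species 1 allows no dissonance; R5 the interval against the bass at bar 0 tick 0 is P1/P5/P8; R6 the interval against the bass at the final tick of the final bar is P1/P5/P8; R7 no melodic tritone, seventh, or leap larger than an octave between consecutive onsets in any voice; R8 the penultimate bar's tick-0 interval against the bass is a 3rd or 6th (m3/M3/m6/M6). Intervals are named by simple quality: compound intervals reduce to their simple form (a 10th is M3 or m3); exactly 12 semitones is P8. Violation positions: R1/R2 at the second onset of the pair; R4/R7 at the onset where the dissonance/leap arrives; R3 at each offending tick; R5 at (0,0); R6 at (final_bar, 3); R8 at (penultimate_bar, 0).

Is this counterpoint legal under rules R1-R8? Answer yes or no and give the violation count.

No (4 violations)

bar 0: v0=G3 v1=G4 (P8)
bar 1: v0=F3 v1=D4 (M6)
bar 2: v0=D3 v1=F3 (m3)
bar 3: v0=C3 v1=A3 (M6)
bar 4: v0=D3 v1=F3 (m3)
bar 5: v0=F3 v1=D4 (M6)
bar 6: v0=G3 v1=G4 (P8)
  R7 @ bar2.1: F3->B3 leap 6st
  R7 @ bar2.2: B3->F3 leap 6st
  R7 @ bar2.3: F3->B3 leap 6st
  R1 @ bar6.0: F3/F4 P8 -> G3/G4 P8 similar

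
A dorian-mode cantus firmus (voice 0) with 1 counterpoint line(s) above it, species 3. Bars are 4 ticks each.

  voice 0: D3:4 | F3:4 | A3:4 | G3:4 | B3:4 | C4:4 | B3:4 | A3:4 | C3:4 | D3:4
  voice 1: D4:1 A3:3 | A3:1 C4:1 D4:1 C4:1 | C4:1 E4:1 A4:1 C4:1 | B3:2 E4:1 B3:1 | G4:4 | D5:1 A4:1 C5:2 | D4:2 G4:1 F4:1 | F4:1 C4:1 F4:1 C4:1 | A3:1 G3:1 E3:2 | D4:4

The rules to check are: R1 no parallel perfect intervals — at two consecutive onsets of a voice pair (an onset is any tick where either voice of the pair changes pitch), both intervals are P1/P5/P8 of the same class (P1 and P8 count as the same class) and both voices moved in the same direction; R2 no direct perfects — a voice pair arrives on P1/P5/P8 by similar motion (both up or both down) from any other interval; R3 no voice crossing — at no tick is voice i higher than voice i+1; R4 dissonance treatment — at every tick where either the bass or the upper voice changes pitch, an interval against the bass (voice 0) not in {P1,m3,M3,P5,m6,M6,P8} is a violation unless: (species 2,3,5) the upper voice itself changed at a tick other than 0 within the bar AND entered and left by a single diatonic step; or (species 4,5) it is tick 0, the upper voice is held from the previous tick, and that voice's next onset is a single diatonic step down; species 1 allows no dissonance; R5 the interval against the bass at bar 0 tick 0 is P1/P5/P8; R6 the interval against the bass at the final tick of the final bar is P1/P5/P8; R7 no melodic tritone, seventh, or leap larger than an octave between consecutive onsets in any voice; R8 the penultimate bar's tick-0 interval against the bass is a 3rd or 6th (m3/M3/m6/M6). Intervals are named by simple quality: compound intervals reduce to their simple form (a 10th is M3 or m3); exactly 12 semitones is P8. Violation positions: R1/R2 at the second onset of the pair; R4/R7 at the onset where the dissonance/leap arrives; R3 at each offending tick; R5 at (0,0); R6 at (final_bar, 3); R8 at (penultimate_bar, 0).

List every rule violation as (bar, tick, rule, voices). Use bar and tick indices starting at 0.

(5, 0, R4, (0, 1))
(6, 0, R7, (1,))
(6, 3, R4, (0, 1))
(9, 0, R2, (0, 1))
(9, 0, R7, (1,))

bar 0: v0=D3 v1=D4 downbeat P8
bar 1: v0=F3 v1=A3 downbeat M3
bar 2: v0=A3 v1=C4 downbeat m3
bar 3: v0=G3 v1=B3 downbeat M3
bar 4: v0=B3 v1=G4 downbeat m6
bar 5: v0=C4 v1=D5 downbeat M2
bar 6: v0=B3 v1=D4 downbeat m3
bar 7: v0=A3 v1=F4 downbeat m6
bar 8: v0=C3 v1=A3 downbeat M6
bar 9: v0=D3 v1=D4 downbeat P8
  -> R4 @ bar 5 tick 0 v(0, 1): C4/D5 M2 untreated
  -> R7 @ bar 6 tick 0 v(1,): C5->D4 leap 10st
  -> R4 @ bar 6 tick 3 v(0, 1): B3/F4 TT untreated
  -> R2 @ bar 9 tick 0 v(0, 1): C3/E3 M3 -> D3/D4 P8 similar
  -> R7 @ bar 9 tick 0 v(1,): E3->D4 leap 10st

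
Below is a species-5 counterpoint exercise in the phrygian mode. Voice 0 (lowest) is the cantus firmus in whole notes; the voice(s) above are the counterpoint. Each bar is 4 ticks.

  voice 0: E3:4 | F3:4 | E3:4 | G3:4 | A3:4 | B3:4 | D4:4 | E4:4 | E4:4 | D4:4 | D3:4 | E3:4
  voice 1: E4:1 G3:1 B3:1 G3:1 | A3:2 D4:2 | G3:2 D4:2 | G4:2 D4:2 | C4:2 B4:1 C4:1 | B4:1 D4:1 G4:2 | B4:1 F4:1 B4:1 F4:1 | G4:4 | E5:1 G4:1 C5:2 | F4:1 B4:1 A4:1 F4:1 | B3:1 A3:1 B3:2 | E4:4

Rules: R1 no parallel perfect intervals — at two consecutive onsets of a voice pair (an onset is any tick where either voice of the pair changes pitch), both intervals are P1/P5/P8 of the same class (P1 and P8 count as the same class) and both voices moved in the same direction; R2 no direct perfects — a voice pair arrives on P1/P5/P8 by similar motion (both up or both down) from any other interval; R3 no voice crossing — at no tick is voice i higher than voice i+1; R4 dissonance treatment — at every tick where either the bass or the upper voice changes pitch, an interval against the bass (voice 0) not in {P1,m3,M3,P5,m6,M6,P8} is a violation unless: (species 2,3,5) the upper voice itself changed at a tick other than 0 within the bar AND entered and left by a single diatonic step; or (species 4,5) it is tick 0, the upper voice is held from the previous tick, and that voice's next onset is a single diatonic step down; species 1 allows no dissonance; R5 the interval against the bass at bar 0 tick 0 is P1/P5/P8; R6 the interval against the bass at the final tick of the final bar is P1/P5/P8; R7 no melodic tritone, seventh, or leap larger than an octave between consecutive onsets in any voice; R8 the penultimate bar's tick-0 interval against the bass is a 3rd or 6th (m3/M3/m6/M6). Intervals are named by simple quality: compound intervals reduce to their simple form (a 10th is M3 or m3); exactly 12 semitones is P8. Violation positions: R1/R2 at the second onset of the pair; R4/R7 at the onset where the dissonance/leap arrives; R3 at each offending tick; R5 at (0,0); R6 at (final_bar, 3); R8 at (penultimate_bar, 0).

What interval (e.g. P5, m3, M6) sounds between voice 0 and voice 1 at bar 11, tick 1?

P8

voice 0=E3 voice 1=E4 -> P8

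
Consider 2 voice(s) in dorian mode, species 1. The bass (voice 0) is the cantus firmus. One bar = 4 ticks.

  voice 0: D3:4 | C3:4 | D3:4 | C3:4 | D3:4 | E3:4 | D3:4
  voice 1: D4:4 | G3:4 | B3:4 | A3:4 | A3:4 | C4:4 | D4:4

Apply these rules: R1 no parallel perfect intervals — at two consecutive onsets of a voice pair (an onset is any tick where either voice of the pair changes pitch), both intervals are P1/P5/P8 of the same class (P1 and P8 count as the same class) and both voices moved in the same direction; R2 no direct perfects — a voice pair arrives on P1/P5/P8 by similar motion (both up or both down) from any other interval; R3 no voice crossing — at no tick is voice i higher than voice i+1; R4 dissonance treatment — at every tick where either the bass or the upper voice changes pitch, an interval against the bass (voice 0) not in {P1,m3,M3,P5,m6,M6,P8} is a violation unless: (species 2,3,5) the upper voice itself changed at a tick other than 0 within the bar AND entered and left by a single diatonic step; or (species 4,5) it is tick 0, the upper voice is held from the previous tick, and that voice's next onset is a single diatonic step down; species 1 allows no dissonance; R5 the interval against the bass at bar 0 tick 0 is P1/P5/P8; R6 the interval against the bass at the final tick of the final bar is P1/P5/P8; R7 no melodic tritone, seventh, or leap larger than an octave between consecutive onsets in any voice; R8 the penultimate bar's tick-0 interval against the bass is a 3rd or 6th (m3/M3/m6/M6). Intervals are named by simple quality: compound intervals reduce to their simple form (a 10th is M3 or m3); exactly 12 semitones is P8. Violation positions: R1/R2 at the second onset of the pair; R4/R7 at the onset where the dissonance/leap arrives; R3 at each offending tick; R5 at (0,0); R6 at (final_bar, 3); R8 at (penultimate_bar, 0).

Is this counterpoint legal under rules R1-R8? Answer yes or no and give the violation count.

bar 0: v0=D3 v1=D4 (P8)
bar 1: v0=C3 v1=G3 (P5)
bar 2: v0=D3 v1=B3 (M6)
bar 3: v0=C3 v1=A3 (M6)
bar 4: v0=D3 v1=A3 (P5)
bar 5: v0=E3 v1=C4 (m6)
bar 6: v0=D3 v1=D4 (P8)
  R2 @ bar1.0: D3/D4 P8 -> C3/G3 P5 similar

No (1 violations)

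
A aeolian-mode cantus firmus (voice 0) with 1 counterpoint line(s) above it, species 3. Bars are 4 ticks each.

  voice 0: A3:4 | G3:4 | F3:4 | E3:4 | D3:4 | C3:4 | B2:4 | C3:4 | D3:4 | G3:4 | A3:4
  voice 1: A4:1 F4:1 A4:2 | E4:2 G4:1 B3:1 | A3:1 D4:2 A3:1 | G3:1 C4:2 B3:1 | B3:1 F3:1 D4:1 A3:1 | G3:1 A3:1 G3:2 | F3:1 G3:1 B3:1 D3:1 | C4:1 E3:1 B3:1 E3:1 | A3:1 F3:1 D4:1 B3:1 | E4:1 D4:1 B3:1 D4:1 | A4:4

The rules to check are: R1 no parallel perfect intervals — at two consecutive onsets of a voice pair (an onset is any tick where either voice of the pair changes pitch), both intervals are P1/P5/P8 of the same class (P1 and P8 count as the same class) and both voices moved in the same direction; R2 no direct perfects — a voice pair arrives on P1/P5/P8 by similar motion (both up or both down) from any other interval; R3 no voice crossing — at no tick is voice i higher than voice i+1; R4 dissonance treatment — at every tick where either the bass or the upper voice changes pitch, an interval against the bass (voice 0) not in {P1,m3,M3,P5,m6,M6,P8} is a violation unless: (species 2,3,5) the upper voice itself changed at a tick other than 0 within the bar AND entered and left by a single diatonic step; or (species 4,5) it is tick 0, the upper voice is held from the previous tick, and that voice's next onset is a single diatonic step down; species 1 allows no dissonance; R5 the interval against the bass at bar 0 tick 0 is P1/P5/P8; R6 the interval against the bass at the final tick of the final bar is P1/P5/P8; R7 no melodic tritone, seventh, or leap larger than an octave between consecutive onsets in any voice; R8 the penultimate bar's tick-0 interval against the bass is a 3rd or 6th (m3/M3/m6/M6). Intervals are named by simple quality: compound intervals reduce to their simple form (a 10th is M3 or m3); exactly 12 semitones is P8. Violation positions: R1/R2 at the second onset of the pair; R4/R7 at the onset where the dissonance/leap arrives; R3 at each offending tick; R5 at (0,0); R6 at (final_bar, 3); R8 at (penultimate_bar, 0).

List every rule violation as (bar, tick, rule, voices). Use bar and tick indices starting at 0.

bar 0: v0=A3 v1=A4 downbeat P8
bar 1: v0=G3 v1=E4 downbeat M6
bar 2: v0=F3 v1=A3 downbeat M3
bar 3: v0=E3 v1=G3 downbeat m3
bar 4: v0=D3 v1=B3 downbeat M6
bar 5: v0=C3 v1=G3 downbeat P5
bar 6: v0=B2 v1=F3 downbeat TT
bar 7: v0=C3 v1=C4 downbeat P8
bar 8: v0=D3 v1=A3 downbeat P5
bar 9: v0=G3 v1=E4 downbeat M6
bar 10: v0=A3 v1=A4 downbeat P8
  -> R7 @ bar 4 tick 1 v(1,): B3->F3 leap 6st
  -> R1 @ bar 5 tick 0 v(0, 1): D3/A3 P5 -> C3/G3 P5 similar
  -> R4 @ bar 6 tick 0 v(0, 1): B2/F3 TT untreated
  -> R2 @ bar 7 tick 0 v(0, 1): B2/D3 m3 -> C3/C4 P8 similar
  -> R7 @ bar 7 tick 0 v(1,): D3->C4 leap 10st
  -> R4 @ bar 7 tick 2 v(0, 1): C3/B3 M7 untreated
  -> R2 @ bar 8 tick 0 v(0, 1): C3/E3 M3 -> D3/A3 P5 similar
  -> R2 @ bar 10 tick 0 v(0, 1): G3/D4 P5 -> A3/A4 P8 similar

(4, 1, R7, (1,))
(5, 0, R1, (0, 1))
(6, 0, R4, (0, 1))
(7, 0, R2, (0, 1))
(7, 0, R7, (1,))
(7, 2, R4, (0, 1))
(8, 0, R2, (0, 1))
(10, 0, R2, (0, 1))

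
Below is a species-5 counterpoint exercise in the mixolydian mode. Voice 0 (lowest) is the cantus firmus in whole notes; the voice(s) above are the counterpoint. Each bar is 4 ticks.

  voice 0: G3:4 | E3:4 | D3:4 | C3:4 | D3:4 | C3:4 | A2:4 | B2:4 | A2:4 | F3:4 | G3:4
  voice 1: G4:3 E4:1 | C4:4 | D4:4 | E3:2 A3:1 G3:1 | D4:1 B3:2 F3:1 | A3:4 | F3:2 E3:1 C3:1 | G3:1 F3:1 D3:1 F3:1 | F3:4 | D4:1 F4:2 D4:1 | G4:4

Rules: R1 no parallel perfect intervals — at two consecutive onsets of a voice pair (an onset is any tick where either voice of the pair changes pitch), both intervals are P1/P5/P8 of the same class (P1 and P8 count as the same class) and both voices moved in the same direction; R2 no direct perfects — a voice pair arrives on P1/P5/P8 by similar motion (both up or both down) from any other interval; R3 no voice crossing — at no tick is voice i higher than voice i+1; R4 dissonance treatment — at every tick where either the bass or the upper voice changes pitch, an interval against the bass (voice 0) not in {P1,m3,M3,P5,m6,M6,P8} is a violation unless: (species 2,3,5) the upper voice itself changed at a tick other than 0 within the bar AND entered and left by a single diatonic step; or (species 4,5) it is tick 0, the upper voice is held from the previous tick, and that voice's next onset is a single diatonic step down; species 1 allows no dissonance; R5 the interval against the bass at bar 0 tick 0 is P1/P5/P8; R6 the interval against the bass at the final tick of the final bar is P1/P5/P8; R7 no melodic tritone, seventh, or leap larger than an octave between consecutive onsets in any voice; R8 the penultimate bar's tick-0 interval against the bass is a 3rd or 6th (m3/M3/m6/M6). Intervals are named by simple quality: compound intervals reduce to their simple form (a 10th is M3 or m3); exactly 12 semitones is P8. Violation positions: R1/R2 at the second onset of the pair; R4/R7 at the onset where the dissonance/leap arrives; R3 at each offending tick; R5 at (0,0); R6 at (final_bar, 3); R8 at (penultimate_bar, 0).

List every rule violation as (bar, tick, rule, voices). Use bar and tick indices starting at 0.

bar 0: v0=G3 v1=G4 downbeat P8
bar 1: v0=E3 v1=C4 downbeat m6
bar 2: v0=D3 v1=D4 downbeat P8
bar 3: v0=C3 v1=E3 downbeat M3
bar 4: v0=D3 v1=D4 downbeat P8
bar 5: v0=C3 v1=A3 downbeat M6
bar 6: v0=A2 v1=F3 downbeat m6
bar 7: v0=B2 v1=G3 downbeat m6
bar 8: v0=A2 v1=F3 downbeat m6
bar 9: v0=F3 v1=D4 downbeat M6
bar 10: v0=G3 v1=G4 downbeat P8
  -> R7 @ bar 3 tick 0 v(1,): D4->E3 leap 10st
  -> R2 @ bar 4 tick 0 v(0, 1): C3/G3 P5 -> D3/D4 P8 similar
  -> R7 @ bar 4 tick 3 v(1,): B3->F3 leap 6st
  -> R4 @ bar 7 tick 1 v(0, 1): B2/F3 TT untreated
  -> R4 @ bar 7 tick 3 v(0, 1): B2/F3 TT untreated
  -> R2 @ bar 10 tick 0 v(0, 1): F3/D4 M6 -> G3/G4 P8 similar

(3, 0, R7, (1,))
(4, 0, R2, (0, 1))
(4, 3, R7, (1,))
(7, 1, R4, (0, 1))
(7, 3, R4, (0, 1))
(10, 0, R2, (0, 1))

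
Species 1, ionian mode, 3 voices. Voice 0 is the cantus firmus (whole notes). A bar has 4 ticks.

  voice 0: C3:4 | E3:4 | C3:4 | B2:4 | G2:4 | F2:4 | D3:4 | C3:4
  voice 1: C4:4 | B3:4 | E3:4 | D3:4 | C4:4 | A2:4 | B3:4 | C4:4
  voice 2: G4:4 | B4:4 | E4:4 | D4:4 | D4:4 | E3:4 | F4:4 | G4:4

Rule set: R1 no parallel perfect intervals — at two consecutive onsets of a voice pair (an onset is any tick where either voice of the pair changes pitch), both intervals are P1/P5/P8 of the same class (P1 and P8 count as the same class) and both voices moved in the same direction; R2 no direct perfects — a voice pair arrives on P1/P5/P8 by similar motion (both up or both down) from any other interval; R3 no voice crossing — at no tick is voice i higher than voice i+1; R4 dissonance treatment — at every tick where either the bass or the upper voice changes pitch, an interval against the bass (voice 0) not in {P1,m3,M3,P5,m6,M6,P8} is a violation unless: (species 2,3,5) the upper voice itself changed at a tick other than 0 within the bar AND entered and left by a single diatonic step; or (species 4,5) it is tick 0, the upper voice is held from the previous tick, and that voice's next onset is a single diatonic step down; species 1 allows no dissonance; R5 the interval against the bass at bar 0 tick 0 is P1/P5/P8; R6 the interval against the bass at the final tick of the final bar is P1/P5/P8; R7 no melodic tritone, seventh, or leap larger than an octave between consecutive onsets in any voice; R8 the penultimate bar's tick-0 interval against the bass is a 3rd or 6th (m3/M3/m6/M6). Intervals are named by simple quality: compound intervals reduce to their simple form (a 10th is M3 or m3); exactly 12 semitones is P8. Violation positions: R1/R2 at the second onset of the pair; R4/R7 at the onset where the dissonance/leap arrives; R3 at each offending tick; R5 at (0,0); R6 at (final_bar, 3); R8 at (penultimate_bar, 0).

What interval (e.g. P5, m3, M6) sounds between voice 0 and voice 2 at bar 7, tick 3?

voice 0=C3 voice 2=G4 -> P5

P5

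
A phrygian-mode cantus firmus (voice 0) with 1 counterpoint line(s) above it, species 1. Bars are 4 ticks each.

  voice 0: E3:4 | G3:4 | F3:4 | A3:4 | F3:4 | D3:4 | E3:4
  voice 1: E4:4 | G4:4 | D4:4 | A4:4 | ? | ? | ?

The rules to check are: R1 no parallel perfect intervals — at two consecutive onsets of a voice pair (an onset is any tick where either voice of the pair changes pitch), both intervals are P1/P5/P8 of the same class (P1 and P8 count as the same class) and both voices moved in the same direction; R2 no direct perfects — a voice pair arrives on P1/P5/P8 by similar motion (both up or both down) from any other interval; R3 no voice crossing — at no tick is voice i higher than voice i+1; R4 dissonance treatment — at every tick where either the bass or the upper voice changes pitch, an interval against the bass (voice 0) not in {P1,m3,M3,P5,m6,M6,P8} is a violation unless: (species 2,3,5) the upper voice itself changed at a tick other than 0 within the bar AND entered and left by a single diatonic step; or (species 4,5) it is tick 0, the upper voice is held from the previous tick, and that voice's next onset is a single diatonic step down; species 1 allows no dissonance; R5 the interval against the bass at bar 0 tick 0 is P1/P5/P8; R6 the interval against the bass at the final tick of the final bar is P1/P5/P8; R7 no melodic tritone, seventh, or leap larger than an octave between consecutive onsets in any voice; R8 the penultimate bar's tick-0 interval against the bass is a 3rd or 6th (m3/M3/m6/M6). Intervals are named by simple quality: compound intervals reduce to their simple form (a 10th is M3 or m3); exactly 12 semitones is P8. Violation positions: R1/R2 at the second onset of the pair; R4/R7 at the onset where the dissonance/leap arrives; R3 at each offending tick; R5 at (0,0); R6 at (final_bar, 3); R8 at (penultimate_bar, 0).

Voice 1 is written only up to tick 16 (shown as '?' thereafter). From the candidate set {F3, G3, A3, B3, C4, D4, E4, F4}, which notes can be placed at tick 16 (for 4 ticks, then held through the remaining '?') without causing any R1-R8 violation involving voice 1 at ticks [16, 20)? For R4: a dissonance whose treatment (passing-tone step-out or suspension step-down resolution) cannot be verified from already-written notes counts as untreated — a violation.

{A3, D4}

F3: violates R1,R7
G3: violates R4,R7
A3: legal
B3: violates R4,R7
C4: violates R2
D4: legal
E4: violates R4
F4: violates R1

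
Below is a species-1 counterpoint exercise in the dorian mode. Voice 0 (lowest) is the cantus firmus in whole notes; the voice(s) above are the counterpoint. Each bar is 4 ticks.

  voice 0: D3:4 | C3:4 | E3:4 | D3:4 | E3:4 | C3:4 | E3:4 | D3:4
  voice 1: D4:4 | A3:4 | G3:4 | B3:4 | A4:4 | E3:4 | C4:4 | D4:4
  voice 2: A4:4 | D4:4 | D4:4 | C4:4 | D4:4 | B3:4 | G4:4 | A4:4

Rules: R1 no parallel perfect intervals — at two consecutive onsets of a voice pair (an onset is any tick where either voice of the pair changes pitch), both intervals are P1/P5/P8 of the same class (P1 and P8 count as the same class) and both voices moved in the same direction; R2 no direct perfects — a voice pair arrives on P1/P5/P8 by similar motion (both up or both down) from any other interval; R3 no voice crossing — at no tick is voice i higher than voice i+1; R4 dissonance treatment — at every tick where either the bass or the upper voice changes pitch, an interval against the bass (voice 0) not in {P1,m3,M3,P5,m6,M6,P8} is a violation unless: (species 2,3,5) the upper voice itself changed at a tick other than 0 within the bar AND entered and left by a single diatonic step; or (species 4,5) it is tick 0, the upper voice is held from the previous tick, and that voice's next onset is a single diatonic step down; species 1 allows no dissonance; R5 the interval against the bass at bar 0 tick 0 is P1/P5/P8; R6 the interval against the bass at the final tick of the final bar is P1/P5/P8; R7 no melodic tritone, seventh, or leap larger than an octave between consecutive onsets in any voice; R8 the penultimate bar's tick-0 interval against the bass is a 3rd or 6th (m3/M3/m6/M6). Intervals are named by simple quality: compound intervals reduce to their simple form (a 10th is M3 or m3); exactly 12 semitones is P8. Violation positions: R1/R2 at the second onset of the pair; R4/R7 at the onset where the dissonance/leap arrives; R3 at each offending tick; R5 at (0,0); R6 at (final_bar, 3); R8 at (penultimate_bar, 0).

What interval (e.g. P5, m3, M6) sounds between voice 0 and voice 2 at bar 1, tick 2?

M2

voice 0=C3 voice 2=D4 -> M2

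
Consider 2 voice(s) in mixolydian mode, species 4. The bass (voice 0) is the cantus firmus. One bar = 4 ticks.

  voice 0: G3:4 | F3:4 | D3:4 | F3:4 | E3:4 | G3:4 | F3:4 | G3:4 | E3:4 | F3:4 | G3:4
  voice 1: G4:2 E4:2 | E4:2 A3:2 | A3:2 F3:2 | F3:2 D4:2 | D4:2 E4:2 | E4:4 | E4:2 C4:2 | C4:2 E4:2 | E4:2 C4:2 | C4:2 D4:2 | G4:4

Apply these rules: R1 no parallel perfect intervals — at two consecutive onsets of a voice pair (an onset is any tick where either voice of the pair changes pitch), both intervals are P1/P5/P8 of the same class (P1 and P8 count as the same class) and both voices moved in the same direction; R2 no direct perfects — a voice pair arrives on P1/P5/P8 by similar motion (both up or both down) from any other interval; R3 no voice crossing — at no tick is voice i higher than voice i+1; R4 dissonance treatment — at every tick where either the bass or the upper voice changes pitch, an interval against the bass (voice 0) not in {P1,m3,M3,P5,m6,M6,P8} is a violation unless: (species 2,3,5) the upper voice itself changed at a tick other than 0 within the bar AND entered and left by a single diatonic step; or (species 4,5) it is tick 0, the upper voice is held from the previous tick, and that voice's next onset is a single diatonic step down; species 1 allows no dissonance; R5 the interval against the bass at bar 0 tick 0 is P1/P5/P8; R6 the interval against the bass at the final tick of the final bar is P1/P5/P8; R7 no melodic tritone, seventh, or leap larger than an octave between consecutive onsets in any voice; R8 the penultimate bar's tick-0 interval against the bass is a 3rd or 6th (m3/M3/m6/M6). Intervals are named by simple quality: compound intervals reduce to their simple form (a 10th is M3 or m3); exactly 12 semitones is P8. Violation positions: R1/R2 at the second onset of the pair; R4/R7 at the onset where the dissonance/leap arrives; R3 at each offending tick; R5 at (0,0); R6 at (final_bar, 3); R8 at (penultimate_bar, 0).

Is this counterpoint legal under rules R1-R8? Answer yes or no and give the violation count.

No (6 violations)

bar 0: v0=G3 v1=G4 (P8)
bar 1: v0=F3 v1=E4 (M7)
bar 2: v0=D3 v1=A3 (P5)
bar 3: v0=F3 v1=F3 (P1)
bar 4: v0=E3 v1=D4 (m7)
bar 5: v0=G3 v1=E4 (M6)
bar 6: v0=F3 v1=E4 (M7)
bar 7: v0=G3 v1=C4 (P4)
bar 8: v0=E3 v1=E4 (P8)
bar 9: v0=F3 v1=C4 (P5)
bar 10: v0=G3 v1=G4 (P8)
  R4 @ bar1.0: F3/E4 M7 untreated
  R4 @ bar4.0: E3/D4 m7 untreated
  R4 @ bar6.0: F3/E4 M7 untreated
  R4 @ bar7.0: G3/C4 P4 untreated
  R8 @ bar9.0: penult P5 not 3rd/6th
  R2 @ bar10.0: F3/D4 M6 -> G3/G4 P8 similar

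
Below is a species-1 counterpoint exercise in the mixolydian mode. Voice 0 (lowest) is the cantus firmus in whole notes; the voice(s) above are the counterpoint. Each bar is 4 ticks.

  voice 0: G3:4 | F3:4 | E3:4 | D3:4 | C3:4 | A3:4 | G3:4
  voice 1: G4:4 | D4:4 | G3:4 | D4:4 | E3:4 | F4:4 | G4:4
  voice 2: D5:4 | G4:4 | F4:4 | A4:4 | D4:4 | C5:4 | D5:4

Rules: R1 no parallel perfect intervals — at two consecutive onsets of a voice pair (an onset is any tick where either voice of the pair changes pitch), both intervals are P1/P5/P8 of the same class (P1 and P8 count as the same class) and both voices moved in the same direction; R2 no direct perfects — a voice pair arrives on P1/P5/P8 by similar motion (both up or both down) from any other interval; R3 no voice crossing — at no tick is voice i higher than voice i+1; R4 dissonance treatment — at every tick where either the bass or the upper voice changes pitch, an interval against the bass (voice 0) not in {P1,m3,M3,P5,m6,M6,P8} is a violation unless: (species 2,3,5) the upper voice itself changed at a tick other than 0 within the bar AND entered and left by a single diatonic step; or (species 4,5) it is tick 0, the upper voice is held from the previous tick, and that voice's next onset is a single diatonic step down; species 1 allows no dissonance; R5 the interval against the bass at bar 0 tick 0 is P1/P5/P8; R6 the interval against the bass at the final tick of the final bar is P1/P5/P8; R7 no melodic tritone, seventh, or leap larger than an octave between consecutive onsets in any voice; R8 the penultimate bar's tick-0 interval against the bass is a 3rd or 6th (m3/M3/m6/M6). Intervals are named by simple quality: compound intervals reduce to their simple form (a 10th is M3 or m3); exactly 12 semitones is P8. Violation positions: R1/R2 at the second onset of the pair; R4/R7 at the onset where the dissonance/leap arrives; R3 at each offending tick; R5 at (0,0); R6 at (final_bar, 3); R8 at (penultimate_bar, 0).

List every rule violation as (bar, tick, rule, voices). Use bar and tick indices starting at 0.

bar 0: v0=G3 v1=G4 v2=D5 downbeat P5
bar 1: v0=F3 v1=D4 v2=G4 downbeat M2
bar 2: v0=E3 v1=G3 v2=F4 downbeat m2
bar 3: v0=D3 v1=D4 v2=A4 downbeat P5
bar 4: v0=C3 v1=E3 v2=D4 downbeat M2
bar 5: v0=A3 v1=F4 v2=C5 downbeat m3
bar 6: v0=G3 v1=G4 v2=D5 downbeat P5
  -> R4 @ bar 1 tick 0 v(0, 2): F3/G4 M2 untreated
  -> R4 @ bar 2 tick 0 v(0, 2): E3/F4 m2 untreated
  -> R2 @ bar 3 tick 0 v(1, 2): G3/F4 m7 -> D4/A4 P5 similar
  -> R4 @ bar 4 tick 0 v(0, 2): C3/D4 M2 untreated
  -> R7 @ bar 4 tick 0 v(1,): D4->E3 leap 10st
  -> R2 @ bar 5 tick 0 v(1, 2): E3/D4 m7 -> F4/C5 P5 similar
  -> R7 @ bar 5 tick 0 v(1,): E3->F4 leap 13st
  -> R7 @ bar 5 tick 0 v(2,): D4->C5 leap 10st
  -> R1 @ bar 6 tick 0 v(1, 2): F4/C5 P5 -> G4/D5 P5 similar

(1, 0, R4, (0, 2))
(2, 0, R4, (0, 2))
(3, 0, R2, (1, 2))
(4, 0, R4, (0, 2))
(4, 0, R7, (1,))
(5, 0, R2, (1, 2))
(5, 0, R7, (1,))
(5, 0, R7, (2,))
(6, 0, R1, (1, 2))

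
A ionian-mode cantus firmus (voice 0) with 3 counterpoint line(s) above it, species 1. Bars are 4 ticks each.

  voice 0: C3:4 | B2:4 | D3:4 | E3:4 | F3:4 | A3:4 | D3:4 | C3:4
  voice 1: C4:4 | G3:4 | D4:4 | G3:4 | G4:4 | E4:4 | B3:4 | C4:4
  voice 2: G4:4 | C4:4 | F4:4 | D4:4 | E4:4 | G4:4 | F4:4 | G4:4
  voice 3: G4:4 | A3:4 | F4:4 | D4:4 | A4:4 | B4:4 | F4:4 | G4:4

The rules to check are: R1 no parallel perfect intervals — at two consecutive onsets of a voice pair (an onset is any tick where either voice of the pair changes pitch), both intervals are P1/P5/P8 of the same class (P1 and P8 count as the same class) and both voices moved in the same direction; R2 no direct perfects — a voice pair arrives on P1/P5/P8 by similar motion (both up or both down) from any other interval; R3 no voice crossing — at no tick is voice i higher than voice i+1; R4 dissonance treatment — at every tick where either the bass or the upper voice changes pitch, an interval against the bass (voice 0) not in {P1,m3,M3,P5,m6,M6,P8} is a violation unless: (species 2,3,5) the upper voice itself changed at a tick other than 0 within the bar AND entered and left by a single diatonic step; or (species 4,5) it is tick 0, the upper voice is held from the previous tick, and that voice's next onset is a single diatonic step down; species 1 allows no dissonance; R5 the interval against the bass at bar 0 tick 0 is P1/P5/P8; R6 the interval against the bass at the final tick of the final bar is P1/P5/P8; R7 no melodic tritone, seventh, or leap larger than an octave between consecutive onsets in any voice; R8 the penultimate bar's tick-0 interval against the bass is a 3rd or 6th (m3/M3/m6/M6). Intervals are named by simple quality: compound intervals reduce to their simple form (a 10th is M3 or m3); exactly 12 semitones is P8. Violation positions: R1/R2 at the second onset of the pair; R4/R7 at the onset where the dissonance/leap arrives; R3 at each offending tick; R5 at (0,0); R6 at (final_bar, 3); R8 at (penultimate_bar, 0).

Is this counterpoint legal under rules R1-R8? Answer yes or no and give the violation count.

bar 0: v0=C3 v1=C4 v2=G4 v3=G4 (P5)
bar 1: v0=B2 v1=G3 v2=C4 v3=A3 (m7)
bar 2: v0=D3 v1=D4 v2=F4 v3=F4 (m3)
bar 3: v0=E3 v1=G3 v2=D4 v3=D4 (m7)
bar 4: v0=F3 v1=G4 v2=E4 v3=A4 (M3)
bar 5: v0=A3 v1=E4 v2=G4 v3=B4 (M2)
bar 6: v0=D3 v1=B3 v2=F4 v3=F4 (m3)
bar 7: v0=C3 v1=C4 v2=G4 v3=G4 (P5)
  R3 @ bar1.0: C4 above A3
  R4 @ bar1.0: B2/C4 m2 untreated
  R4 @ bar1.0: B2/A3 m7 untreated
  R7 @ bar1.0: G4->A3 leap 10st
  R3 @ bar1.1: C4 above A3
  R3 @ bar1.2: C4 above A3
  R3 @ bar1.3: C4 above A3
  R2 @ bar2.0: B2/G3 m6 -> D3/D4 P8 similar
  R2 @ bar2.0: C4/A3 m3 -> F4/F4 P1 similar
  R1 @ bar3.0: F4/F4 P1 -> D4/D4 P1 similar
  R2 @ bar3.0: D4/F4 m3 -> G3/D4 P5 similar
  R2 @ bar3.0: D4/F4 m3 -> G3/D4 P5 similar
  R4 @ bar3.0: E3/D4 m7 untreated
  R4 @ bar3.0: E3/D4 m7 untreated
  R3 @ bar4.0: G4 above E4
  R4 @ bar4.0: F3/G4 M2 untreated
  R4 @ bar4.0: F3/E4 M7 untreated
  R3 @ bar4.1: G4 above E4
  R3 @ bar4.2: G4 above E4
  R3 @ bar4.3: G4 above E4
  R4 @ bar5.0: A3/G4 m7 untreated
  R4 @ bar5.0: A3/B4 M2 untreated
  R2 @ bar6.0: G4/B4 M3 -> F4/F4 P1 similar
  R7 @ bar6.0: B4->F4 leap 6st
  R1 @ bar7.0: F4/F4 P1 -> G4/G4 P1 similar
  R2 @ bar7.0: B3/F4 TT -> C4/G4 P5 similar
  R2 @ bar7.0: B3/F4 TT -> C4/G4 P5 similar

No (27 violations)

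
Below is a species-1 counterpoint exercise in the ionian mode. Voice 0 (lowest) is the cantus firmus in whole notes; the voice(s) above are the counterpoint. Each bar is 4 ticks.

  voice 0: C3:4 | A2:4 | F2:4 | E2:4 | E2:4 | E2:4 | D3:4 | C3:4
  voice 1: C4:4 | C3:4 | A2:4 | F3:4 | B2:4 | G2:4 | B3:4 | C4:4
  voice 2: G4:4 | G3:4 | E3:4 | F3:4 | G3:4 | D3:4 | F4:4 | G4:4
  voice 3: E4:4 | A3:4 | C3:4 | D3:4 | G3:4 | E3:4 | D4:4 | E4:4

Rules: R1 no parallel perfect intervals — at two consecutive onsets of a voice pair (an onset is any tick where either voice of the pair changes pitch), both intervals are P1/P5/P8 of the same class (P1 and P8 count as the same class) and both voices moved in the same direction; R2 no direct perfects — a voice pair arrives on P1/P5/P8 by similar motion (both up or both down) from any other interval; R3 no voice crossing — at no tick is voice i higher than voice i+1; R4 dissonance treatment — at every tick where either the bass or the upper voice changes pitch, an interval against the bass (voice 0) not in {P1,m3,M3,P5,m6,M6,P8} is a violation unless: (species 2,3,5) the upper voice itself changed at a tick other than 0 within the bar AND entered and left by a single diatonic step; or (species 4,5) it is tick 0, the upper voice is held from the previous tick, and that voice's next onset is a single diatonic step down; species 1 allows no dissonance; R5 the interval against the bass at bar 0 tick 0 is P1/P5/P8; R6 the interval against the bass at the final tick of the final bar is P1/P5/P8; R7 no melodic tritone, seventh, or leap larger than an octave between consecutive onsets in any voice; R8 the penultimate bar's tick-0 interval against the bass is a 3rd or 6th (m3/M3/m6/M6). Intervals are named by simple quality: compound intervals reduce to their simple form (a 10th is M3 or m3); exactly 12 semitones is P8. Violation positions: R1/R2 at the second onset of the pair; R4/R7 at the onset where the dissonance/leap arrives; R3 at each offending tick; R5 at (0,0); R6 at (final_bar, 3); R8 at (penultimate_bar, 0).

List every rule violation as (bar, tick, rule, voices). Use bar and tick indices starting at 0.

(0, 0, R3, (2, 3))
(0, 0, R5, (0, 3))
(0, 1, R3, (2, 3))
(0, 2, R3, (2, 3))
(0, 3, R3, (2, 3))
(1, 0, R1, (1, 2))
(1, 0, R2, (0, 3))
(1, 0, R4, (0, 2))
(2, 0, R1, (1, 2))
(2, 0, R2, (0, 3))
(2, 0, R3, (2, 3))
(2, 0, R4, (0, 2))
(2, 1, R3, (2, 3))
(2, 2, R3, (2, 3))
(2, 3, R3, (2, 3))
(3, 0, R2, (1, 2))
(3, 0, R3, (2, 3))
(3, 0, R4, (0, 1))
(3, 0, R4, (0, 2))
(3, 0, R4, (0, 3))
(3, 1, R3, (2, 3))
(3, 2, R3, (2, 3))
(3, 3, R3, (2, 3))
(4, 0, R2, (2, 3))
(4, 0, R7, (1,))
(5, 0, R2, (1, 2))
(5, 0, R4, (0, 2))
(6, 0, R1, (0, 3))
(6, 0, R3, (2, 3))
(6, 0, R7, (0,))
(6, 0, R7, (1,))
(6, 0, R7, (2,))
(6, 0, R7, (3,))
(6, 0, R8, (0, 3))
(6, 1, R3, (2, 3))
(6, 2, R3, (2, 3))
(6, 3, R3, (2, 3))
(7, 0, R2, (1, 2))
(7, 0, R3, (2, 3))
(7, 1, R3, (2, 3))
(7, 2, R3, (2, 3))
(7, 3, R3, (2, 3))
(7, 3, R6, (0, 3))

bar 0: v0=C3 v1=C4 v2=G4 v3=E4 downbeat M3
bar 1: v0=A2 v1=C3 v2=G3 v3=A3 downbeat P8
bar 2: v0=F2 v1=A2 v2=E3 v3=C3 downbeat P5
bar 3: v0=E2 v1=F3 v2=F3 v3=D3 downbeat m7
bar 4: v0=E2 v1=B2 v2=G3 v3=G3 downbeat m3
bar 5: v0=E2 v1=G2 v2=D3 v3=E3 downbeat P8
bar 6: v0=D3 v1=B3 v2=F4 v3=D4 downbeat P8
bar 7: v0=C3 v1=C4 v2=G4 v3=E4 downbeat M3
  -> R3 @ bar 0 tick 0 v(2, 3): G4 above E4
  -> R5 @ bar 0 tick 0 v(0, 3): opens on M3
  -> R3 @ bar 0 tick 1 v(2, 3): G4 above E4
  -> R3 @ bar 0 tick 2 v(2, 3): G4 above E4
  -> R3 @ bar 0 tick 3 v(2, 3): G4 above E4
  -> R1 @ bar 1 tick 0 v(1, 2): C4/G4 P5 -> C3/G3 P5 similar
  -> R2 @ bar 1 tick 0 v(0, 3): C3/E4 M3 -> A2/A3 P8 similar
  -> R4 @ bar 1 tick 0 v(0, 2): A2/G3 m7 untreated
  -> R1 @ bar 2 tick 0 v(1, 2): C3/G3 P5 -> A2/E3 P5 similar
  -> R2 @ bar 2 tick 0 v(0, 3): A2/A3 P8 -> F2/C3 P5 similar
  -> R3 @ bar 2 tick 0 v(2, 3): E3 above C3
  -> R4 @ bar 2 tick 0 v(0, 2): F2/E3 M7 untreated
  -> R3 @ bar 2 tick 1 v(2, 3): E3 above C3
  -> R3 @ bar 2 tick 2 v(2, 3): E3 above C3
  -> R3 @ bar 2 tick 3 v(2, 3): E3 above C3
  -> R2 @ bar 3 tick 0 v(1, 2): A2/E3 P5 -> F3/F3 P1 similar
  -> R3 @ bar 3 tick 0 v(2, 3): F3 above D3
  -> R4 @ bar 3 tick 0 v(0, 1): E2/F3 m2 untreated
  -> R4 @ bar 3 tick 0 v(0, 2): E2/F3 m2 untreated
  -> R4 @ bar 3 tick 0 v(0, 3): E2/D3 m7 untreated
  -> R3 @ bar 3 tick 1 v(2, 3): F3 above D3
  -> R3 @ bar 3 tick 2 v(2, 3): F3 above D3
  -> R3 @ bar 3 tick 3 v(2, 3): F3 above D3
  -> R2 @ bar 4 tick 0 v(2, 3): F3/D3 m3 -> G3/G3 P1 similar
  -> R7 @ bar 4 tick 0 v(1,): F3->B2 leap 6st
  -> R2 @ bar 5 tick 0 v(1, 2): B2/G3 m6 -> G2/D3 P5 similar
  -> R4 @ bar 5 tick 0 v(0, 2): E2/D3 m7 untreated
  -> R1 @ bar 6 tick 0 v(0, 3): E2/E3 P8 -> D3/D4 P8 similar
  -> R3 @ bar 6 tick 0 v(2, 3): F4 above D4
  -> R7 @ bar 6 tick 0 v(0,): E2->D3 leap 10st
  -> R7 @ bar 6 tick 0 v(1,): G2->B3 leap 16st
  -> R7 @ bar 6 tick 0 v(2,): D3->F4 leap 15st
  -> R7 @ bar 6 tick 0 v(3,): E3->D4 leap 10st
  -> R8 @ bar 6 tick 0 v(0, 3): penult P8 not 3rd/6th
  -> R3 @ bar 6 tick 1 v(2, 3): F4 above D4
  -> R3 @ bar 6 tick 2 v(2, 3): F4 above D4
  -> R3 @ bar 6 tick 3 v(2, 3): F4 above D4
  -> R2 @ bar 7 tick 0 v(1, 2): B3/F4 TT -> C4/G4 P5 similar
  -> R3 @ bar 7 tick 0 v(2, 3): G4 above E4
  -> R3 @ bar 7 tick 1 v(2, 3): G4 above E4
  -> R3 @ bar 7 tick 2 v(2, 3): G4 above E4
  -> R3 @ bar 7 tick 3 v(2, 3): G4 above E4
  -> R6 @ bar 7 tick 3 v(0, 3): closes on M3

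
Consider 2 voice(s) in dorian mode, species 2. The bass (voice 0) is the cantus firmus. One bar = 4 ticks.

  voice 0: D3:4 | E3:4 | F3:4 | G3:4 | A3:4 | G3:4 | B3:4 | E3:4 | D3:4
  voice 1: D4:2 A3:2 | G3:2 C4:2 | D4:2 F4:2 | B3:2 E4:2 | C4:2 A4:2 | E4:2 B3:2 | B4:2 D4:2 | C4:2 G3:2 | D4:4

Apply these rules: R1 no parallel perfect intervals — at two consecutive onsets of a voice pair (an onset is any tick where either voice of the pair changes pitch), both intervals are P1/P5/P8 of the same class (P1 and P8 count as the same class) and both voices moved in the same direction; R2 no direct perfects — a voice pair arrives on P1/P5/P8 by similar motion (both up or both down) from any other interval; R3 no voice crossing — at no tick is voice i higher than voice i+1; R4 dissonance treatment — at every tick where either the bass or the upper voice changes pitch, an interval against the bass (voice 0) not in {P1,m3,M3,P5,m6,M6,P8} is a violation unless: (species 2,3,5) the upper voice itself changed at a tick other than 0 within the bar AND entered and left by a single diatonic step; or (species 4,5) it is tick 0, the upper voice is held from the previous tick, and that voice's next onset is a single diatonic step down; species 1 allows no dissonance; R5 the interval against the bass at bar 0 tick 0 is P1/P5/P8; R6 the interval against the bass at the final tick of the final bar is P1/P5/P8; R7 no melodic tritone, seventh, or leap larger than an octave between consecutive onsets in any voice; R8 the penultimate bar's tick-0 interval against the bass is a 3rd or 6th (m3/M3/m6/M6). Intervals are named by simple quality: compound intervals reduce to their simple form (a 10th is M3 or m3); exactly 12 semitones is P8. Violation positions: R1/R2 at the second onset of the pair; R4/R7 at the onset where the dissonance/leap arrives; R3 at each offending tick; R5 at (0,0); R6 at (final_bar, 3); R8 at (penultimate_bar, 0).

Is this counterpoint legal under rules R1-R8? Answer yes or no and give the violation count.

bar 0: v0=D3 v1=D4 (P8)
bar 1: v0=E3 v1=G3 (m3)
bar 2: v0=F3 v1=D4 (M6)
bar 3: v0=G3 v1=B3 (M3)
bar 4: v0=A3 v1=C4 (m3)
bar 5: v0=G3 v1=E4 (M6)
bar 6: v0=B3 v1=B4 (P8)
bar 7: v0=E3 v1=C4 (m6)
bar 8: v0=D3 v1=D4 (P8)
  R7 @ bar3.0: F4->B3 leap 6st
  R2 @ bar6.0: G3/B3 M3 -> B3/B4 P8 similar

No (2 violations)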